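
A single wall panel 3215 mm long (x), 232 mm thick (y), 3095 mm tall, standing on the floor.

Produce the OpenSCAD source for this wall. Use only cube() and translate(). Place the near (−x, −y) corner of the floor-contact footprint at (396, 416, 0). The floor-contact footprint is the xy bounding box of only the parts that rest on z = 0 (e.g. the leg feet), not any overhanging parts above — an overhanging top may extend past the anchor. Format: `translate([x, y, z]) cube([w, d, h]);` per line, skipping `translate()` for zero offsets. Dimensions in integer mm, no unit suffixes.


translate([396, 416, 0]) cube([3215, 232, 3095]);


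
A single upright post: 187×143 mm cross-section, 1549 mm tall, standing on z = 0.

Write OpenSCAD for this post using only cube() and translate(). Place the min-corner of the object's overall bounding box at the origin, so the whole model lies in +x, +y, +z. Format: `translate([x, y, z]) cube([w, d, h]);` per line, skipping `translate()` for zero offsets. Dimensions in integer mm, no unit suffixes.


cube([187, 143, 1549]);


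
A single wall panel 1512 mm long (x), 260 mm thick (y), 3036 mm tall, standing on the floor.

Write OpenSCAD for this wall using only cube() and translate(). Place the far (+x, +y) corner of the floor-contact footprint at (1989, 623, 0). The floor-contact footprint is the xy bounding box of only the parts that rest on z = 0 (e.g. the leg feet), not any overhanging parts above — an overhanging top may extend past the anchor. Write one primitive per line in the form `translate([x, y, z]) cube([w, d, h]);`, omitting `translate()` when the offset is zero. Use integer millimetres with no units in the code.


translate([477, 363, 0]) cube([1512, 260, 3036]);


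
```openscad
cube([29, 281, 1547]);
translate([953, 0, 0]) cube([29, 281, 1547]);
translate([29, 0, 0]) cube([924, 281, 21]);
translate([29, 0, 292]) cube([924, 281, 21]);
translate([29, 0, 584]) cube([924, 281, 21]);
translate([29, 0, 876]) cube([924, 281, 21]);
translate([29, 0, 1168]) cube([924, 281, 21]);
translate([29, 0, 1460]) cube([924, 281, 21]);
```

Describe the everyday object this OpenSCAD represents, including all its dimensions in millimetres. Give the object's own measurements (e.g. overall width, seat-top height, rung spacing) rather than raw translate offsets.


An open bookshelf. Two side panels, each 29 mm thick, 281 mm deep and 1547 mm tall, stand 982 mm apart (outside-to-outside). Between them sit 6 shelves, each 21 mm thick and 281 mm deep, spanning the full gap between the sides. The bottom shelf rests on the floor (its underside at z = 0) and the clear gap between one shelf's top and the next shelf's underside is 271 mm.


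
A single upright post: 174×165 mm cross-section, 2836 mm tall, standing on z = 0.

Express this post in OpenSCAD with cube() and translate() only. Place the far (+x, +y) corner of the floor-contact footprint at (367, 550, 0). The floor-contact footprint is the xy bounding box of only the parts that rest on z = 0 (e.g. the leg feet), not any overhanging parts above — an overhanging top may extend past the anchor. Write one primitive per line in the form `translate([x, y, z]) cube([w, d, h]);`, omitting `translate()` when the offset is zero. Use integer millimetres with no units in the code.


translate([193, 385, 0]) cube([174, 165, 2836]);


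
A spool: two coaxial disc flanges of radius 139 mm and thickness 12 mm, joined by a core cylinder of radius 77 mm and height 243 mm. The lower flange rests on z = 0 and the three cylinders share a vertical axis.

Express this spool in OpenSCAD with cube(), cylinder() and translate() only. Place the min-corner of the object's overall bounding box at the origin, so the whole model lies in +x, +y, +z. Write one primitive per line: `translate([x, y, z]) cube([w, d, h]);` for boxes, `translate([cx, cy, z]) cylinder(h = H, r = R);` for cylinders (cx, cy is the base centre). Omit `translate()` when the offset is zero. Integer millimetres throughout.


translate([139, 139, 0]) cylinder(h = 12, r = 139);
translate([139, 139, 12]) cylinder(h = 243, r = 77);
translate([139, 139, 255]) cylinder(h = 12, r = 139);


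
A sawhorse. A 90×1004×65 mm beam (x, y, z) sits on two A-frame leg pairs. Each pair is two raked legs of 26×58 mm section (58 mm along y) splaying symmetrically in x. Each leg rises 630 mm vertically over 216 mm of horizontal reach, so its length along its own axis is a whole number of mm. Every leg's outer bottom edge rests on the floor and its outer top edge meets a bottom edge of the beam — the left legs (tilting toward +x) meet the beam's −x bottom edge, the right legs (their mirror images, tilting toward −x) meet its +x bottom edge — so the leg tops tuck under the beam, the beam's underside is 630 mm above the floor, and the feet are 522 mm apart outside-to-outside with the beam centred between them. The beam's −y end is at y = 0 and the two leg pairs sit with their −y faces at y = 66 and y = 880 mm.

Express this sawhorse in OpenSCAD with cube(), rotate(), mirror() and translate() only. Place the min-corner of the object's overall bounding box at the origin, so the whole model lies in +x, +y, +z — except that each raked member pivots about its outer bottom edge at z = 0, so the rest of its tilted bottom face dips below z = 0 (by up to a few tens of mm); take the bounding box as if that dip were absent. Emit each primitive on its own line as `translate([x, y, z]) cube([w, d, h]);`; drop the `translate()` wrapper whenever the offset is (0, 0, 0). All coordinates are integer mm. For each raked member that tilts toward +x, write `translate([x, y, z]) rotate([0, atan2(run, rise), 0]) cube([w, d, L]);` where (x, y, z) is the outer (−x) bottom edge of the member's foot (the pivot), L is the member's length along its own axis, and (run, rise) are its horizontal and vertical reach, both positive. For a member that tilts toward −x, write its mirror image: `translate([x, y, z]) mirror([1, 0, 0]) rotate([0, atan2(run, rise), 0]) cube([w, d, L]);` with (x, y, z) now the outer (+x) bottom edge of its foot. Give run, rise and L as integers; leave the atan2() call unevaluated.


translate([216, 0, 630]) cube([90, 1004, 65]);
translate([0, 66, 0]) rotate([0, atan2(216, 630), 0]) cube([26, 58, 666]);
translate([522, 66, 0]) mirror([1, 0, 0]) rotate([0, atan2(216, 630), 0]) cube([26, 58, 666]);
translate([0, 880, 0]) rotate([0, atan2(216, 630), 0]) cube([26, 58, 666]);
translate([522, 880, 0]) mirror([1, 0, 0]) rotate([0, atan2(216, 630), 0]) cube([26, 58, 666]);


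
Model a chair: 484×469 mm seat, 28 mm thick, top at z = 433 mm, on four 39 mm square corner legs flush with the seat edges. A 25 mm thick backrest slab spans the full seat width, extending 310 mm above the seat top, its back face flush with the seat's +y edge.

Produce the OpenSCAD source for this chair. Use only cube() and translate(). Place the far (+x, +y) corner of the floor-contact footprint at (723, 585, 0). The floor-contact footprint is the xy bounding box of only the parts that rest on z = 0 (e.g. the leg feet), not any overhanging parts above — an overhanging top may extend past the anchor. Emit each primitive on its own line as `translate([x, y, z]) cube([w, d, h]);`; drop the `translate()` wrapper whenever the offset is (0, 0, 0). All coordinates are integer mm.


// leg_h = 433 - 28 = 405
translate([239, 116, 405]) cube([484, 469, 28]);
translate([239, 116, 0]) cube([39, 39, 405]);
translate([684, 116, 0]) cube([39, 39, 405]);
translate([239, 546, 0]) cube([39, 39, 405]);
translate([684, 546, 0]) cube([39, 39, 405]);
translate([239, 560, 433]) cube([484, 25, 310]);


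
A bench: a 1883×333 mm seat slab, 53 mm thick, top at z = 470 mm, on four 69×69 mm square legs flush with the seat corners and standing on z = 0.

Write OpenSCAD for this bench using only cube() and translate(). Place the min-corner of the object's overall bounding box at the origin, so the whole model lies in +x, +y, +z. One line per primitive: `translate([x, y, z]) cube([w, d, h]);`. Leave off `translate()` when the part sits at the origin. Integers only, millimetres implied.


translate([0, 0, 417]) cube([1883, 333, 53]);
cube([69, 69, 417]);
translate([0, 264, 0]) cube([69, 69, 417]);
translate([1814, 0, 0]) cube([69, 69, 417]);
translate([1814, 264, 0]) cube([69, 69, 417]);


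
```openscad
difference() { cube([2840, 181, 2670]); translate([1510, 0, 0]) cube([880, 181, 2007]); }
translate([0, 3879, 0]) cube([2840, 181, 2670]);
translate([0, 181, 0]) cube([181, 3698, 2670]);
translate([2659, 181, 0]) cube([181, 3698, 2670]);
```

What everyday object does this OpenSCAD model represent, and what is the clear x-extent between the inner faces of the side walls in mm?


A single room. The interior width is 2478 mm.

Four walls enclosing a rectangle with a door in the front wall — a room. Outside width 2840 minus two 181 mm walls gives 2478 mm.


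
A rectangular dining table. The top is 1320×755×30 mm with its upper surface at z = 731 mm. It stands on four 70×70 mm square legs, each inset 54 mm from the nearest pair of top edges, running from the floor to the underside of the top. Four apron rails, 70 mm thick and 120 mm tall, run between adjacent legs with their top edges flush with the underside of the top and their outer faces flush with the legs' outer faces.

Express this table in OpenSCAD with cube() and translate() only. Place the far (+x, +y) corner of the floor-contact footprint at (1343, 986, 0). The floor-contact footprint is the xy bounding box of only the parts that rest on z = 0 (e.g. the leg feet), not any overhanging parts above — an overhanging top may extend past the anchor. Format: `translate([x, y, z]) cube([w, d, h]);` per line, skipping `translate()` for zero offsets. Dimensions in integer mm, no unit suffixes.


translate([77, 285, 701]) cube([1320, 755, 30]);
translate([131, 339, 0]) cube([70, 70, 701]);
translate([1273, 339, 0]) cube([70, 70, 701]);
translate([131, 916, 0]) cube([70, 70, 701]);
translate([1273, 916, 0]) cube([70, 70, 701]);
translate([201, 339, 581]) cube([1072, 70, 120]);
translate([201, 916, 581]) cube([1072, 70, 120]);
translate([131, 409, 581]) cube([70, 507, 120]);
translate([1273, 409, 581]) cube([70, 507, 120]);


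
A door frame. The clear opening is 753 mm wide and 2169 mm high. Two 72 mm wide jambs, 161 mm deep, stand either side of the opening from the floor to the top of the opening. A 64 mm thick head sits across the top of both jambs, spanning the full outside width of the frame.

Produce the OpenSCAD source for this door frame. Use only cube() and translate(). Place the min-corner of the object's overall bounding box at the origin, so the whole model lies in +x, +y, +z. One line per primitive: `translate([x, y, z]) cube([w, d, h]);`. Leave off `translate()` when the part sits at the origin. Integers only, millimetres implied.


cube([72, 161, 2169]);
translate([825, 0, 0]) cube([72, 161, 2169]);
translate([0, 0, 2169]) cube([897, 161, 64]);


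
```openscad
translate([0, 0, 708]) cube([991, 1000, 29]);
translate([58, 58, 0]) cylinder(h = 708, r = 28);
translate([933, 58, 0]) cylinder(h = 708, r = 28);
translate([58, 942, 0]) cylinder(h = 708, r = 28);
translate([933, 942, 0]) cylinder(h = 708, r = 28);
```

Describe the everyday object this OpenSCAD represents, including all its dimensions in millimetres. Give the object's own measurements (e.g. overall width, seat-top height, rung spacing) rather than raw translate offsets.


A table: top 991 mm (x) × 1000 mm (y), 29 mm thick, upper face at z = 737 mm, on four round legs of 56 mm diameter, each leg's bounding box inset 30 mm from the nearest pair of top edges from z = 0 to the bottom of the top.


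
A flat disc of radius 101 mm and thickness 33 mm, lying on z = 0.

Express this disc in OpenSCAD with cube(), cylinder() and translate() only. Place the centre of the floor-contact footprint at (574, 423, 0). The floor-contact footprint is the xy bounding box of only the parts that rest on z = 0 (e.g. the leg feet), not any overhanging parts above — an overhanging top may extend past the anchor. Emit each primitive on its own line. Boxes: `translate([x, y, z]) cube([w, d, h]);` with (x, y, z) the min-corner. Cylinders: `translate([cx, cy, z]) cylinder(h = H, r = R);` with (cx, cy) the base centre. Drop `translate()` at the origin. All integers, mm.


translate([574, 423, 0]) cylinder(h = 33, r = 101);


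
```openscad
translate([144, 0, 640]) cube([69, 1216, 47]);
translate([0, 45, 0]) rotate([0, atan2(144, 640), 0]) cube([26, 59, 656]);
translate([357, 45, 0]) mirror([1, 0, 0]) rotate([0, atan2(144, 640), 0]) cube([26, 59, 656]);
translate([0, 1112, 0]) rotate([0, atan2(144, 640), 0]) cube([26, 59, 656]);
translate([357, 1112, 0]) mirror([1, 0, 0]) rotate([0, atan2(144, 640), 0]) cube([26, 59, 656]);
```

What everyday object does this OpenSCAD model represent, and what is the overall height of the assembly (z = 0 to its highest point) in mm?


A sawhorse. The overall height is 687 mm.

A beam across two mirrored pairs of raked legs — a sawhorse. The beam's underside is at z = 640 (matching the legs' vertical rise in atan2(144, 640)) and the beam is 47 mm tall, so its top is at 640 + 47 = 687 mm. The raked legs top out at the beam's underside, so that is the highest point.


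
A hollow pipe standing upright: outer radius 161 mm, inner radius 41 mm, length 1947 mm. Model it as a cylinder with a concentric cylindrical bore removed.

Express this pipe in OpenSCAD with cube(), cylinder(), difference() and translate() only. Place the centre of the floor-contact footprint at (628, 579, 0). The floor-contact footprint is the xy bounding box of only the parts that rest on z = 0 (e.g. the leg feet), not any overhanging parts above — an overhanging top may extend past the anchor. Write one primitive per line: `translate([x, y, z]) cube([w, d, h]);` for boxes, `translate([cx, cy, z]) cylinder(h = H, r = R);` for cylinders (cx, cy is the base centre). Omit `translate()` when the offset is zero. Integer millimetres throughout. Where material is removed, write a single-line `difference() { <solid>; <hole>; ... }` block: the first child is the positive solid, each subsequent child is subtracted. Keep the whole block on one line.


difference() { translate([628, 579, 0]) cylinder(h = 1947, r = 161); translate([628, 579, 0]) cylinder(h = 1947, r = 41); }


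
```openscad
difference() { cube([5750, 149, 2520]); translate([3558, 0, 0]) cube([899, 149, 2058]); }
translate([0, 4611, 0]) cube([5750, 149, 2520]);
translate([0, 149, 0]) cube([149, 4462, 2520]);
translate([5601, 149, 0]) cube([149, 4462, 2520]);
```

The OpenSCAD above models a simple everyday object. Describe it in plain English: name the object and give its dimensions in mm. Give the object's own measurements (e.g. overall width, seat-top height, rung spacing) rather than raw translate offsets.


A single room: four walls, each 2520 mm tall and 149 mm thick, enclosing an outside footprint 5750×4760 mm (x × y), no floor or roof. The front and back walls (−y and +y sides) run the full x-width; the side walls fit between their inner faces. A door opening 899 mm wide and 2058 mm tall is cut through the front wall from the floor up, its −x edge 3558 mm from the wall's −x end.


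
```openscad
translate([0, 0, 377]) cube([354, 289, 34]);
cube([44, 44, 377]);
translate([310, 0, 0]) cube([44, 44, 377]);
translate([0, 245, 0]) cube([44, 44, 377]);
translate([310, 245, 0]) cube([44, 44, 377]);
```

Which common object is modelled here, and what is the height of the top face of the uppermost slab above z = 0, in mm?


A stool. The seat height is 411 mm.

A 354×289×34 slab at z = 377 on four corner posts — a stool. The seat top is 377 + 34 = 411 mm.


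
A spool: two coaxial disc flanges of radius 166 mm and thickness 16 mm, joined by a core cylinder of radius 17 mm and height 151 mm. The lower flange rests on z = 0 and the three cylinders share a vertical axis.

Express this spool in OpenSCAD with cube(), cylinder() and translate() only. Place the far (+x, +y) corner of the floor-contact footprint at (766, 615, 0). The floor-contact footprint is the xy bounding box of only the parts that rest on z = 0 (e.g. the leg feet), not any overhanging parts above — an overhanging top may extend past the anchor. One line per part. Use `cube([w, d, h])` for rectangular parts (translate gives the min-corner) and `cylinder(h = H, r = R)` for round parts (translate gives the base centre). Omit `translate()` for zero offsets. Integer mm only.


translate([600, 449, 0]) cylinder(h = 16, r = 166);
translate([600, 449, 16]) cylinder(h = 151, r = 17);
translate([600, 449, 167]) cylinder(h = 16, r = 166);


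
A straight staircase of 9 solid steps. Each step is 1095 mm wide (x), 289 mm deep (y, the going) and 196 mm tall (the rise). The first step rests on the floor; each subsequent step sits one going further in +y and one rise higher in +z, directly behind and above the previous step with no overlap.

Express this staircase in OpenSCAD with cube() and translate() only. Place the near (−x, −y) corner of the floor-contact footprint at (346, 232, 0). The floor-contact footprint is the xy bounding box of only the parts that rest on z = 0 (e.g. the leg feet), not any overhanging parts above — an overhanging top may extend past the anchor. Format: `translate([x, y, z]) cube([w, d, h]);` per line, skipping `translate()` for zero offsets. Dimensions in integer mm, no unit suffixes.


translate([346, 232, 0]) cube([1095, 289, 196]);
translate([346, 521, 196]) cube([1095, 289, 196]);
translate([346, 810, 392]) cube([1095, 289, 196]);
translate([346, 1099, 588]) cube([1095, 289, 196]);
translate([346, 1388, 784]) cube([1095, 289, 196]);
translate([346, 1677, 980]) cube([1095, 289, 196]);
translate([346, 1966, 1176]) cube([1095, 289, 196]);
translate([346, 2255, 1372]) cube([1095, 289, 196]);
translate([346, 2544, 1568]) cube([1095, 289, 196]);


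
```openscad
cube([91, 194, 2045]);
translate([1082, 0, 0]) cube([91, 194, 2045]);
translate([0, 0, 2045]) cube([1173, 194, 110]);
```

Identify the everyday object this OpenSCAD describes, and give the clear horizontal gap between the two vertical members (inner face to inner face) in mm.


A door frame. The clear opening width is 991 mm.

Two 2045 mm tall posts with a header on top — a door frame. The left jamb is 91 mm wide at x = 0; the right jamb starts at x = 1082. The clear opening is 1082 − 91 = 991 mm.


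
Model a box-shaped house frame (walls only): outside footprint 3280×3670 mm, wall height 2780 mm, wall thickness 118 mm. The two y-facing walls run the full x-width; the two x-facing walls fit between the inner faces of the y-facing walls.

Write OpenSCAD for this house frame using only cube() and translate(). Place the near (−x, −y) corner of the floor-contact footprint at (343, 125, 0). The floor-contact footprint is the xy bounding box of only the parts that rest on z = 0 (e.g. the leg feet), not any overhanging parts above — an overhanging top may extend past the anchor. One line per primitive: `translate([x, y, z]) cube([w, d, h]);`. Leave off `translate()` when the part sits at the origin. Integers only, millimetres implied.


translate([343, 125, 0]) cube([3280, 118, 2780]);
translate([343, 3677, 0]) cube([3280, 118, 2780]);
translate([343, 243, 0]) cube([118, 3434, 2780]);
translate([3505, 243, 0]) cube([118, 3434, 2780]);


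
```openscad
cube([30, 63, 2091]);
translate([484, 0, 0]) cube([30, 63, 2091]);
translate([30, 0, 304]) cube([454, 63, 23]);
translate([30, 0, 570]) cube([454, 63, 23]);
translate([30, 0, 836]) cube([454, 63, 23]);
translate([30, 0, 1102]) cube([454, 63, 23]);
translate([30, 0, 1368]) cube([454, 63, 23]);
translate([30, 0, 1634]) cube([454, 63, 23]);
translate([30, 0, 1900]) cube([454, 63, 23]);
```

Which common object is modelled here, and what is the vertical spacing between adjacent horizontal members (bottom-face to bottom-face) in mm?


A ladder. The rung spacing is 266 mm.

Two tall 30×63 posts with 7 short bars between them — a ladder. Adjacent rungs sit at z = 304 and z = 570, so the spacing is 570 − 304 = 266 mm.


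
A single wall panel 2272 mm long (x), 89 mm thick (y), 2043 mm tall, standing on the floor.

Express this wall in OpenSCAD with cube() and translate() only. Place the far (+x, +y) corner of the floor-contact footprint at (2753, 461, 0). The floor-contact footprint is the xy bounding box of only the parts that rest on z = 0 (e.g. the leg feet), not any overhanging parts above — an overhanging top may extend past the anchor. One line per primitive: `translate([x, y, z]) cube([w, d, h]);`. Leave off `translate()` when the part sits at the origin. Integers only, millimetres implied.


translate([481, 372, 0]) cube([2272, 89, 2043]);


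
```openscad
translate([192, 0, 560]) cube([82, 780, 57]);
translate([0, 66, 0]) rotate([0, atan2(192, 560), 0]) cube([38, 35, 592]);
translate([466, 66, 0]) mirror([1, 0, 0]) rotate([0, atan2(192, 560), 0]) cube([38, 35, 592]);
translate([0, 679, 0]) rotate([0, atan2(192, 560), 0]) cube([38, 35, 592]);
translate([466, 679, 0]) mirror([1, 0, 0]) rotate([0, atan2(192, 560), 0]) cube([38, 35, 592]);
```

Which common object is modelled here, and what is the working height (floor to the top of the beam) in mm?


A sawhorse. The overall height is 617 mm.

A beam across two mirrored pairs of raked legs — a sawhorse. The beam's underside is at z = 560 (matching the legs' vertical rise in atan2(192, 560)) and the beam is 57 mm tall, so its top is at 560 + 57 = 617 mm. The raked legs top out at the beam's underside, so that is the highest point.


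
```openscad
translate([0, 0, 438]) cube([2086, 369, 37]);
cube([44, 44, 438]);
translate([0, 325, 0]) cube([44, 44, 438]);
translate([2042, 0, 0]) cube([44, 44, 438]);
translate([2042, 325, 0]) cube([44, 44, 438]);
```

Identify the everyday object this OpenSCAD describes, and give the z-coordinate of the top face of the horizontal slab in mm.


A bench. The seat-top height is 475 mm.

A long slab on four corner posts — a bench. The slab sits at z = 438 with thickness 37, so the top is 438 + 37 = 475 mm.


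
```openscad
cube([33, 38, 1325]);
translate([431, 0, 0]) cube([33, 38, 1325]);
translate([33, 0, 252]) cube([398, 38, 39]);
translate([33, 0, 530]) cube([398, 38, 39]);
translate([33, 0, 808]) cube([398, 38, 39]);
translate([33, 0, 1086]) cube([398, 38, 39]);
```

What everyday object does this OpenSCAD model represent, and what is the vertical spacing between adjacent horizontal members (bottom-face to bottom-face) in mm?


A ladder. The rung spacing is 278 mm.

Two tall 33×38 posts with 4 short bars between them — a ladder. Adjacent rungs sit at z = 252 and z = 530, so the spacing is 530 − 252 = 278 mm.


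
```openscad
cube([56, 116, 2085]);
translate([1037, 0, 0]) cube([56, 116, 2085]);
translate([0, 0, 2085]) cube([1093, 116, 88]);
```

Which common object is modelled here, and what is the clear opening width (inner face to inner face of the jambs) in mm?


A door frame. The clear opening width is 981 mm.

Two 2085 mm tall posts with a header on top — a door frame. The left jamb is 56 mm wide at x = 0; the right jamb starts at x = 1037. The clear opening is 1037 − 56 = 981 mm.


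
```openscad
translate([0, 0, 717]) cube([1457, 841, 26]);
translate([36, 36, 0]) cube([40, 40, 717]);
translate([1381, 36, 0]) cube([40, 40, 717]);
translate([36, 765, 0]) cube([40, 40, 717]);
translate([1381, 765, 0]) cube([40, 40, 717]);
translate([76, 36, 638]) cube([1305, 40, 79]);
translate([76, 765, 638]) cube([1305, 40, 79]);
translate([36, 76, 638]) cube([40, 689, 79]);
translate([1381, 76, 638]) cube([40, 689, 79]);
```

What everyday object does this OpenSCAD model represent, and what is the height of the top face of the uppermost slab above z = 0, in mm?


A table. The table height is 743 mm.

A 1457×841×26 slab sits at z = 717 on four 40 mm square posts — a table. The top surface is at 717 + 26 = 743 mm.


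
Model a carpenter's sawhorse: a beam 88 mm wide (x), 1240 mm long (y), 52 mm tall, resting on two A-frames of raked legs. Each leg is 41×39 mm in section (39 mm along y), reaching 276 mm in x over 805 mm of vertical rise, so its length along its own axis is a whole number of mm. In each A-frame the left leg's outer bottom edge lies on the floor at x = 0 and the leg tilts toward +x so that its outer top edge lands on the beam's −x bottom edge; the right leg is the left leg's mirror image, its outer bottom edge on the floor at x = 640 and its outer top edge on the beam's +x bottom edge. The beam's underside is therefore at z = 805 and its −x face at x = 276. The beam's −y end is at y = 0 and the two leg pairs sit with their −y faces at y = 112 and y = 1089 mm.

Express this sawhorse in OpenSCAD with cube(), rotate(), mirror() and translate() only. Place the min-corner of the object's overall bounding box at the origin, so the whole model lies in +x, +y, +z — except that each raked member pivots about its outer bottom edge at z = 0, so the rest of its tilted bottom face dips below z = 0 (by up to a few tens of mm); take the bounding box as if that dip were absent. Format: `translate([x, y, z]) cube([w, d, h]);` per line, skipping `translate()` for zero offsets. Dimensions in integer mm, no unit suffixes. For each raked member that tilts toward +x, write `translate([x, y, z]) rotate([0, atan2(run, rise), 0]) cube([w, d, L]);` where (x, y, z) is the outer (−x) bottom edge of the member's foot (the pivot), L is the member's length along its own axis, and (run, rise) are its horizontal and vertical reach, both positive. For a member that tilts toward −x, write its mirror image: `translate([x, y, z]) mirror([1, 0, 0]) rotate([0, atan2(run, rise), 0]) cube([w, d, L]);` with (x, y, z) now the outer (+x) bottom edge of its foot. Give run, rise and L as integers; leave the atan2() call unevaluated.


translate([276, 0, 805]) cube([88, 1240, 52]);
translate([0, 112, 0]) rotate([0, atan2(276, 805), 0]) cube([41, 39, 851]);
translate([640, 112, 0]) mirror([1, 0, 0]) rotate([0, atan2(276, 805), 0]) cube([41, 39, 851]);
translate([0, 1089, 0]) rotate([0, atan2(276, 805), 0]) cube([41, 39, 851]);
translate([640, 1089, 0]) mirror([1, 0, 0]) rotate([0, atan2(276, 805), 0]) cube([41, 39, 851]);


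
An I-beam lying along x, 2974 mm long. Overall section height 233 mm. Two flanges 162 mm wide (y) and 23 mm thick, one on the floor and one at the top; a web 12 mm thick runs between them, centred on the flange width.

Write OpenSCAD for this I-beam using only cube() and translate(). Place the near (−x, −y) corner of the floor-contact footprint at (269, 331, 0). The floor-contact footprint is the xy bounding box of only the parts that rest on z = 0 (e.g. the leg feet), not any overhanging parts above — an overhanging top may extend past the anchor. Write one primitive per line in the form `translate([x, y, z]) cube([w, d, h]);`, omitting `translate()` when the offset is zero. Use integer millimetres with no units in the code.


translate([269, 331, 0]) cube([2974, 162, 23]);
translate([269, 406, 23]) cube([2974, 12, 187]);
translate([269, 331, 210]) cube([2974, 162, 23]);


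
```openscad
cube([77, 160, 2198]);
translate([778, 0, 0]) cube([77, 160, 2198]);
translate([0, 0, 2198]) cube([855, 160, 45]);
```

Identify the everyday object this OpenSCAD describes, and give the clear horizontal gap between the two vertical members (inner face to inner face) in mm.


A door frame. The clear opening width is 701 mm.

Two 2198 mm tall posts with a header on top — a door frame. The left jamb is 77 mm wide at x = 0; the right jamb starts at x = 778. The clear opening is 778 − 77 = 701 mm.


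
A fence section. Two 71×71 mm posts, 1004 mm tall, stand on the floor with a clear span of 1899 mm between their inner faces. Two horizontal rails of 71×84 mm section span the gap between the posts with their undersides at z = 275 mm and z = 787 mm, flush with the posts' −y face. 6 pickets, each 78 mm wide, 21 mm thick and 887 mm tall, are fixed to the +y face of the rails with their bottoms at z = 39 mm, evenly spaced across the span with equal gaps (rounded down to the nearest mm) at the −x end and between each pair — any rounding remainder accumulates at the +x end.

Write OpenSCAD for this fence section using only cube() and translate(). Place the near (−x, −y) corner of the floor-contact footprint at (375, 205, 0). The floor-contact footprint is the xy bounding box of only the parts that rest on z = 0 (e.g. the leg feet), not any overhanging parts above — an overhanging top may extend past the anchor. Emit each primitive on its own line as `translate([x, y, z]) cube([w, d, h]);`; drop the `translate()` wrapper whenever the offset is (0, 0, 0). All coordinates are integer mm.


translate([375, 205, 0]) cube([71, 71, 1004]);
translate([2345, 205, 0]) cube([71, 71, 1004]);
translate([446, 205, 275]) cube([1899, 71, 84]);
translate([446, 205, 787]) cube([1899, 71, 84]);
translate([650, 276, 39]) cube([78, 21, 887]);
translate([932, 276, 39]) cube([78, 21, 887]);
translate([1214, 276, 39]) cube([78, 21, 887]);
translate([1496, 276, 39]) cube([78, 21, 887]);
translate([1778, 276, 39]) cube([78, 21, 887]);
translate([2060, 276, 39]) cube([78, 21, 887]);


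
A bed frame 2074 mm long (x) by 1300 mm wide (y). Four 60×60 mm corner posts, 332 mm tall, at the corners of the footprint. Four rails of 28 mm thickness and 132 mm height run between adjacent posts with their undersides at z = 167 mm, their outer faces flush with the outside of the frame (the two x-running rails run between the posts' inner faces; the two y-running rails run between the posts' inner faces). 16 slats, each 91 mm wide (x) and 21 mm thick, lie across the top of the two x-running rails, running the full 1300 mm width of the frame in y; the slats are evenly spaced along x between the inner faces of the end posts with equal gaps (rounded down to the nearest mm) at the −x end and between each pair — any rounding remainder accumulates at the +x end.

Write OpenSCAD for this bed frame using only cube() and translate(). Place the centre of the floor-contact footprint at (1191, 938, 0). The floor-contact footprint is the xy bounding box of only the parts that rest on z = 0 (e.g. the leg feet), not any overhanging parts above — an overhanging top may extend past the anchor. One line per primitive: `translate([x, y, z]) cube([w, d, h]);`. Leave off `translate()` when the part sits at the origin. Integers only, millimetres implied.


translate([154, 288, 0]) cube([60, 60, 332]);
translate([154, 1528, 0]) cube([60, 60, 332]);
translate([2168, 288, 0]) cube([60, 60, 332]);
translate([2168, 1528, 0]) cube([60, 60, 332]);
translate([214, 288, 167]) cube([1954, 28, 132]);
translate([214, 1560, 167]) cube([1954, 28, 132]);
translate([154, 348, 167]) cube([28, 1180, 132]);
translate([2200, 348, 167]) cube([28, 1180, 132]);
translate([243, 288, 299]) cube([91, 1300, 21]);
translate([363, 288, 299]) cube([91, 1300, 21]);
translate([483, 288, 299]) cube([91, 1300, 21]);
translate([603, 288, 299]) cube([91, 1300, 21]);
translate([723, 288, 299]) cube([91, 1300, 21]);
translate([843, 288, 299]) cube([91, 1300, 21]);
translate([963, 288, 299]) cube([91, 1300, 21]);
translate([1083, 288, 299]) cube([91, 1300, 21]);
translate([1203, 288, 299]) cube([91, 1300, 21]);
translate([1323, 288, 299]) cube([91, 1300, 21]);
translate([1443, 288, 299]) cube([91, 1300, 21]);
translate([1563, 288, 299]) cube([91, 1300, 21]);
translate([1683, 288, 299]) cube([91, 1300, 21]);
translate([1803, 288, 299]) cube([91, 1300, 21]);
translate([1923, 288, 299]) cube([91, 1300, 21]);
translate([2043, 288, 299]) cube([91, 1300, 21]);


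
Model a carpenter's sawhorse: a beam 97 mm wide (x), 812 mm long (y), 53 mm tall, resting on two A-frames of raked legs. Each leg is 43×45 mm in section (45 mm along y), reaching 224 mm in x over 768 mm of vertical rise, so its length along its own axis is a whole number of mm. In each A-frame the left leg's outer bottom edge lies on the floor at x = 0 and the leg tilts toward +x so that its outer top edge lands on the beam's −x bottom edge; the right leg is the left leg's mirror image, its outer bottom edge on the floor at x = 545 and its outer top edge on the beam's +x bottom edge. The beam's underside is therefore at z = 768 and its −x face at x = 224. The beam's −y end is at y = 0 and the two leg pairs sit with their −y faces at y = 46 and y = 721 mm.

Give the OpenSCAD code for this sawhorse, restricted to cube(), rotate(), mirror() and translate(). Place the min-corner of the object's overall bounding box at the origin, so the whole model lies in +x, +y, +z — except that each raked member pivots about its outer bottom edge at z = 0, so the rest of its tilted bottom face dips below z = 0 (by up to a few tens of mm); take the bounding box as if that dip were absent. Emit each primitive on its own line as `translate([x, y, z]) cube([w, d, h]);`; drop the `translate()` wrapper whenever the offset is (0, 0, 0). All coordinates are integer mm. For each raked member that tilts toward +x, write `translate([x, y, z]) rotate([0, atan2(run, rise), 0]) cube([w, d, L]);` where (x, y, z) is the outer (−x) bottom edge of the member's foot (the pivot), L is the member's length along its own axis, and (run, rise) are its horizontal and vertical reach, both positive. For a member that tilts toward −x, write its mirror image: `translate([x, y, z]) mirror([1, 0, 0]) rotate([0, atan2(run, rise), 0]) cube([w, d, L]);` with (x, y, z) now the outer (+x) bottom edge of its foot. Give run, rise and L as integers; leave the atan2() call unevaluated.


// leg length = √(224² + 768²) = 800
// right-leg outer foot x = 2·224 + 97 = 545
// beam min-corner = (224, 0, 768)
translate([224, 0, 768]) cube([97, 812, 53]);
translate([0, 46, 0]) rotate([0, atan2(224, 768), 0]) cube([43, 45, 800]);
translate([545, 46, 0]) mirror([1, 0, 0]) rotate([0, atan2(224, 768), 0]) cube([43, 45, 800]);
translate([0, 721, 0]) rotate([0, atan2(224, 768), 0]) cube([43, 45, 800]);
translate([545, 721, 0]) mirror([1, 0, 0]) rotate([0, atan2(224, 768), 0]) cube([43, 45, 800]);


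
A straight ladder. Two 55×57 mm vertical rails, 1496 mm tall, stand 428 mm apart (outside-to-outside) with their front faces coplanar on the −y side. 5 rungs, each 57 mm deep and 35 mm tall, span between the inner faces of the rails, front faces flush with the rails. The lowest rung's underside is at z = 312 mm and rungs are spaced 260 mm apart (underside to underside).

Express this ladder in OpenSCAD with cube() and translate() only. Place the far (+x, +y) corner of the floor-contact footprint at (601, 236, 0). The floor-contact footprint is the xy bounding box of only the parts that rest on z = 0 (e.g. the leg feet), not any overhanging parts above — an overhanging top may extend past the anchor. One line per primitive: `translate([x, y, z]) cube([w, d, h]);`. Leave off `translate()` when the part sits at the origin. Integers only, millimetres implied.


translate([173, 179, 0]) cube([55, 57, 1496]);
translate([546, 179, 0]) cube([55, 57, 1496]);
translate([228, 179, 312]) cube([318, 57, 35]);
translate([228, 179, 572]) cube([318, 57, 35]);
translate([228, 179, 832]) cube([318, 57, 35]);
translate([228, 179, 1092]) cube([318, 57, 35]);
translate([228, 179, 1352]) cube([318, 57, 35]);


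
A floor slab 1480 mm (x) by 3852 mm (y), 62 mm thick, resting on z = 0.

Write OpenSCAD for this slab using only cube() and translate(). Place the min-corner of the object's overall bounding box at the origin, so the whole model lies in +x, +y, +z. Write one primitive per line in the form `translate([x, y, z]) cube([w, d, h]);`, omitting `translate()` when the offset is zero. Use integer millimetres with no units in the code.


cube([1480, 3852, 62]);


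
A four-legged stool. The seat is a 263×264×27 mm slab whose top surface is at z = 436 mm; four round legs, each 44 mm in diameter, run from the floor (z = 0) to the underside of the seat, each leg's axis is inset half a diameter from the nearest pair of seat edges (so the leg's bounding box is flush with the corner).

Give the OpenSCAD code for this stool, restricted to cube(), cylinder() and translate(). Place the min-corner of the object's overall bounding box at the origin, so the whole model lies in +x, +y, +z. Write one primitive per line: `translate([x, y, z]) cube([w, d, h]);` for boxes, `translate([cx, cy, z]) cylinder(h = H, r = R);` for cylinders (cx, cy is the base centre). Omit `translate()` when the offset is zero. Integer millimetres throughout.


// leg_h = 436 - 27 = 409
translate([0, 0, 409]) cube([263, 264, 27]);
translate([22, 22, 0]) cylinder(h = 409, r = 22);
translate([241, 22, 0]) cylinder(h = 409, r = 22);
translate([22, 242, 0]) cylinder(h = 409, r = 22);
translate([241, 242, 0]) cylinder(h = 409, r = 22);


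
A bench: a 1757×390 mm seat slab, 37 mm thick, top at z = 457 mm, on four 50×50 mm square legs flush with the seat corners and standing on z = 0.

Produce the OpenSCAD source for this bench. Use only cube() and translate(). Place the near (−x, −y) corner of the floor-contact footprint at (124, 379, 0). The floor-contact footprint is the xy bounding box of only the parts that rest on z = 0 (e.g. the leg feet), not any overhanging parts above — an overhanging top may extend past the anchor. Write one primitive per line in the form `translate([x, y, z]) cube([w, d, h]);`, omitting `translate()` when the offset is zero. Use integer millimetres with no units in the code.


translate([124, 379, 420]) cube([1757, 390, 37]);
translate([124, 379, 0]) cube([50, 50, 420]);
translate([124, 719, 0]) cube([50, 50, 420]);
translate([1831, 379, 0]) cube([50, 50, 420]);
translate([1831, 719, 0]) cube([50, 50, 420]);


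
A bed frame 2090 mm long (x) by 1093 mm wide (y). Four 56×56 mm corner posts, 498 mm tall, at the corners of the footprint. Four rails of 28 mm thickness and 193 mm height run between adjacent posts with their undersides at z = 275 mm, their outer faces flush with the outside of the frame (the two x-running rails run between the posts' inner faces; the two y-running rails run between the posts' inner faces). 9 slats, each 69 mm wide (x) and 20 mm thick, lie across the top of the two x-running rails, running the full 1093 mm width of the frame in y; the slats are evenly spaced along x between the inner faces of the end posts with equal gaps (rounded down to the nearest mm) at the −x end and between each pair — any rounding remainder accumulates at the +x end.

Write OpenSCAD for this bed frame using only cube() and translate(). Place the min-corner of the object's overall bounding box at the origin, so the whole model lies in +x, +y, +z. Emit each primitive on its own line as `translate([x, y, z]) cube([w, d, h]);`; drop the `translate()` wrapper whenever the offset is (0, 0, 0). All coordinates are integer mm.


cube([56, 56, 498]);
translate([0, 1037, 0]) cube([56, 56, 498]);
translate([2034, 0, 0]) cube([56, 56, 498]);
translate([2034, 1037, 0]) cube([56, 56, 498]);
translate([56, 0, 275]) cube([1978, 28, 193]);
translate([56, 1065, 275]) cube([1978, 28, 193]);
translate([0, 56, 275]) cube([28, 981, 193]);
translate([2062, 56, 275]) cube([28, 981, 193]);
translate([191, 0, 468]) cube([69, 1093, 20]);
translate([395, 0, 468]) cube([69, 1093, 20]);
translate([599, 0, 468]) cube([69, 1093, 20]);
translate([803, 0, 468]) cube([69, 1093, 20]);
translate([1007, 0, 468]) cube([69, 1093, 20]);
translate([1211, 0, 468]) cube([69, 1093, 20]);
translate([1415, 0, 468]) cube([69, 1093, 20]);
translate([1619, 0, 468]) cube([69, 1093, 20]);
translate([1823, 0, 468]) cube([69, 1093, 20]);


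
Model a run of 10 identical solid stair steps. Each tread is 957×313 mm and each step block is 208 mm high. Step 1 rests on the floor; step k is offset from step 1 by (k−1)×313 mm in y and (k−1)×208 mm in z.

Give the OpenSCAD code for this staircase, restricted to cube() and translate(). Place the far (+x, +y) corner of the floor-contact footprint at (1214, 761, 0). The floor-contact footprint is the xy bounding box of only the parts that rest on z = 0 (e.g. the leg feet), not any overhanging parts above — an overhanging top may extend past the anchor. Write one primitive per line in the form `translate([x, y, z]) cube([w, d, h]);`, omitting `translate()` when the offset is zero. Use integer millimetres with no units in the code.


translate([257, 448, 0]) cube([957, 313, 208]);
translate([257, 761, 208]) cube([957, 313, 208]);
translate([257, 1074, 416]) cube([957, 313, 208]);
translate([257, 1387, 624]) cube([957, 313, 208]);
translate([257, 1700, 832]) cube([957, 313, 208]);
translate([257, 2013, 1040]) cube([957, 313, 208]);
translate([257, 2326, 1248]) cube([957, 313, 208]);
translate([257, 2639, 1456]) cube([957, 313, 208]);
translate([257, 2952, 1664]) cube([957, 313, 208]);
translate([257, 3265, 1872]) cube([957, 313, 208]);
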